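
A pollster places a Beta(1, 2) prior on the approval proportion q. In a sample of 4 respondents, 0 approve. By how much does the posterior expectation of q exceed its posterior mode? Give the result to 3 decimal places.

Posterior: Beta(1+0, 2+4) = Beta(1, 6).
Since α = 1 ≤ 1 and β > 1, the Beta density is monotone decreasing on [0,1]; the mode is at 0.
Mean = 1/(1+6) = 0.143.
Difference = 0.143 − 0.000 = 0.143.
Mean > mode: the posterior has a right tail.

0.143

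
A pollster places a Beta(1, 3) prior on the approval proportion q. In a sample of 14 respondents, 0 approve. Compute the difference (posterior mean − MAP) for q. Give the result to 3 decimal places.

0.056

Posterior: Beta(1+0, 3+14) = Beta(1, 17).
Since α = 1 ≤ 1 and β > 1, the Beta density is monotone decreasing on [0,1]; the mode is at 0.
Mean = 1/(1+17) = 0.056.
Difference = 0.056 − 0.000 = 0.056.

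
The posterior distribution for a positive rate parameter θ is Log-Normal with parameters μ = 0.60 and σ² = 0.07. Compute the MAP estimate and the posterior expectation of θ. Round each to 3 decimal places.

θ_MAP = 1.699, E[θ|data] = 1.887

Mode = exp(μ − σ²) = exp(0.53) = 1.699.
Mean = exp(μ + σ²/2) = exp(0.635) = 1.887.
Mean > mode: the posterior has a right tail.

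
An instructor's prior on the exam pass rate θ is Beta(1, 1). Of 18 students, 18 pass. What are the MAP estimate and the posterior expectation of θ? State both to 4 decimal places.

Posterior: Beta(1+18, 1+0) = Beta(19, 1).
Since β = 1 ≤ 1 and α > 1, the Beta density is monotone increasing on [0,1]; the mode is at 1.
Mean = 19/(19+1) = 0.9500.
The mean is pulled below the mode by the posterior's left skew.

MAP = 1.0000, posterior mean = 0.9500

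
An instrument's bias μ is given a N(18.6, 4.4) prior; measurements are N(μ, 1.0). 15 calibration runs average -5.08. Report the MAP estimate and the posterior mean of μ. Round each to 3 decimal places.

MAP = -4.727, posterior mean = -4.727

Posterior for μ is Normal. Precision-weighted mean: (1/4.4·18.6 + 15/1.0·-5.08) / (1/4.4 + 15/1.0) = -4.727.
A Normal posterior is symmetric, so mode = mean.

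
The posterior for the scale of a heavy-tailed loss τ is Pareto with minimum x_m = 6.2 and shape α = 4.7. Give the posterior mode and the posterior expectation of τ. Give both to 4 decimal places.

The Pareto density is strictly decreasing on [x_m, ∞), so the mode is x_m = 6.2000.
Mean = α·x_m/(α−1) = 4.7·6.2/3.7 = 7.8757.
Right-skewed posterior ⇒ mode < mean.

τ_MAP = 6.2000, E[τ|data] = 7.8757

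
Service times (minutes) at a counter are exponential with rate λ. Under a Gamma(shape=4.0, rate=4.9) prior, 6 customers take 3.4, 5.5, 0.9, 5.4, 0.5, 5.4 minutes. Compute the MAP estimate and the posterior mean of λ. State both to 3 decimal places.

Σ times = 21.1. Posterior: Gamma(shape = 4.0+6 = 10.0, rate = 4.9+21.1 = 26.0).
Mode = (α−1)/β = 9.0/26.0 = 0.346.
Mean = α/β = 10.0/26.0 = 0.385.

λ_MAP = 0.346, E[λ|data] = 0.385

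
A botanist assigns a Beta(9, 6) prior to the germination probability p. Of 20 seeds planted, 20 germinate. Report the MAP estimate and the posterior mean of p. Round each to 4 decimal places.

Posterior: Beta(9+20, 6+0) = Beta(29, 6).
Mode = (29−1)/(29+6−2) = 28/33 = 0.8485.
Mean = 29/(29+6) = 29/35 = 0.8286.
Left-skewed posterior ⇒ mean < mode.

MAP: 0.8485. Posterior mean: 0.8286.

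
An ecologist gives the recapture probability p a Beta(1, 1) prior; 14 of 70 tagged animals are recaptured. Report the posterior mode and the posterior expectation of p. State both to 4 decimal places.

MAP = 0.2000, posterior mean = 0.2083

Posterior: Beta(1+14, 1+56) = Beta(15, 57).
Mode = (15−1)/(15+57−2) = 14/70 = 0.2000.
With a flat prior the MAP equals the MLE, 14/70.
Mean = 15/(15+57) = 15/72 = 0.2083.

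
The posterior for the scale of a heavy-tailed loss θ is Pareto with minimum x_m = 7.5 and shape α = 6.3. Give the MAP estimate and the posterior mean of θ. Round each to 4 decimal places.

MAP: 7.5000. Posterior mean: 8.9151.

The Pareto density is strictly decreasing on [x_m, ∞), so the mode is x_m = 7.5000.
Mean = α·x_m/(α−1) = 6.3·7.5/5.3 = 8.9151.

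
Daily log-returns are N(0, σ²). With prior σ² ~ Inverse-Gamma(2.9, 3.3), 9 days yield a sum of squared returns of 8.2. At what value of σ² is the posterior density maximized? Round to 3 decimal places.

Posterior: Inverse-Gamma(shape = 2.9+9/2 = 7.4, scale = 3.3+8.2/2 = 7.4).
Mode = β/(α+1) = 7.4/8.4 = 0.881.
Mean = β/(α−1) = 7.4/6.4 = 1.156.
This is the posterior mode — the MAP estimate.

0.881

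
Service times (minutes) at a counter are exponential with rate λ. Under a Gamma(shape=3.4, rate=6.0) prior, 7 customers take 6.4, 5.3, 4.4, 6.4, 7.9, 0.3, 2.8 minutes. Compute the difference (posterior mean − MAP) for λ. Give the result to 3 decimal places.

Σ times = 33.5. Posterior: Gamma(shape = 3.4+7 = 10.4, rate = 6.0+33.5 = 39.5).
Mode = (α−1)/β = 9.4/39.5 = 0.238.
Mean = α/β = 10.4/39.5 = 0.263.
Difference = 0.263 − 0.238 = 0.025.
Right-skewed posterior ⇒ mode < mean.

0.025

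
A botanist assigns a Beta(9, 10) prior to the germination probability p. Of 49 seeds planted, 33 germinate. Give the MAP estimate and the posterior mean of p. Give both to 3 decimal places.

Posterior: Beta(9+33, 10+16) = Beta(42, 26).
Mode = (42−1)/(42+26−2) = 41/66 = 0.621.
Mean = 42/(42+26) = 42/68 = 0.618.

MAP: 0.621. Posterior mean: 0.618.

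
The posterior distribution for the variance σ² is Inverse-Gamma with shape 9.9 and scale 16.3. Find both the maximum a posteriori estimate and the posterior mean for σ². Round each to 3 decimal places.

maximum a posteriori estimate = 1.495, posterior mean = 1.831

Mode = β/(α+1) = 16.3/10.9 = 1.495.
Mean = β/(α−1) = 16.3/8.9 = 1.831.
Mean > mode: the posterior has a right tail.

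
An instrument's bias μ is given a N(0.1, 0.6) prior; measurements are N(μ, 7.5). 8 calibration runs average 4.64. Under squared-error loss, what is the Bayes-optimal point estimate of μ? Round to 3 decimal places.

1.872

Posterior for μ is Normal. Precision-weighted mean: (1/0.6·0.1 + 8/7.5·4.64) / (1/0.6 + 8/7.5) = 1.872.
A Normal posterior is symmetric, so mode = mean.
Squared-error loss ⇒ the optimal estimator is the posterior mean.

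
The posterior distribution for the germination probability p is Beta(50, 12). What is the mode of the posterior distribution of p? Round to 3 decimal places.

0.817

Mode = (50−1)/(50+12−2) = 49/60 = 0.817.
Mean = 50/(50+12) = 50/62 = 0.806.
This is the posterior mode — the MAP estimate.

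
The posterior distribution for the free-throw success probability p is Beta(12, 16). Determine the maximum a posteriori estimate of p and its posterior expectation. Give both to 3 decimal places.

MAP = 0.423, posterior mean = 0.429

Mode = (12−1)/(12+16−2) = 11/26 = 0.423.
Mean = 12/(12+16) = 12/28 = 0.429.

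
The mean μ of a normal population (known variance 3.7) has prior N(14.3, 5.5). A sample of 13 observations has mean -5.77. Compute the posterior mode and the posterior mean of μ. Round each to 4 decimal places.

Posterior for μ is Normal. Precision-weighted mean: (1/5.5·14.3 + 13/3.7·-5.77) / (1/5.5 + 13/3.7) = -4.7825.
A Normal posterior is symmetric, so mode = mean.

posterior mode = -4.7825, posterior mean = -4.7825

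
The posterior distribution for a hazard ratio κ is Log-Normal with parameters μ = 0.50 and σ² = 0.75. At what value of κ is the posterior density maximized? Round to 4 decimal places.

Mode = exp(μ − σ²) = exp(-0.25) = 0.7788.
Mean = exp(μ + σ²/2) = exp(0.875) = 2.3989.
This is the posterior mode — the MAP estimate.

0.7788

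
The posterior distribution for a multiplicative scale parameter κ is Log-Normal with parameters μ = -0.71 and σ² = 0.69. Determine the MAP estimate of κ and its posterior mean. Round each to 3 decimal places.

Mode = exp(μ − σ²) = exp(-1.40) = 0.247.
Mean = exp(μ + σ²/2) = exp(-0.365) = 0.694.

MAP = 0.247; posterior mean = 0.694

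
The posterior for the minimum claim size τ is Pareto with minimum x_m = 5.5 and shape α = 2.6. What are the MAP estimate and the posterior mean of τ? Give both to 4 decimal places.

The Pareto density is strictly decreasing on [x_m, ∞), so the mode is x_m = 5.5000.
Mean = α·x_m/(α−1) = 2.6·5.5/1.6 = 8.9375.
The mean is pulled above the mode by the posterior's right skew.

MAP = 5.5000; posterior mean = 8.9375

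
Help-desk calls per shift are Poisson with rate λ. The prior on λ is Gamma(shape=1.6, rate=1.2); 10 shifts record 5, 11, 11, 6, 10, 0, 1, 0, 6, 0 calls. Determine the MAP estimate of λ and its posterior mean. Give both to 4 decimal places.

MAP estimate = 4.5179, posterior mean = 4.6071

Σ counts = 50. Posterior: Gamma(shape = 1.6+50 = 51.6, rate = 1.2+10 = 11.2).
Mode = (α−1)/β = 50.6/11.2 = 4.5179.
Mean = α/β = 51.6/11.2 = 4.6071.
Mean > mode: the posterior has a right tail.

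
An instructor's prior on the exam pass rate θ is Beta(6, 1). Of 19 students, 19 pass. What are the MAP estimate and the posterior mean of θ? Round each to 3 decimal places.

Posterior: Beta(6+19, 1+0) = Beta(25, 1).
Since β = 1 ≤ 1 and α > 1, the Beta density is monotone increasing on [0,1]; the mode is at 1.
Mean = 25/(25+1) = 0.962.
The posterior is left-skewed, so the mode exceeds the mean.

MAP: 1.000. Posterior mean: 0.962.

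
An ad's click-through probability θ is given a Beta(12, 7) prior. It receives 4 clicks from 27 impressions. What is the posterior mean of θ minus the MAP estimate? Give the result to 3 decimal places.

0.007

Posterior: Beta(12+4, 7+23) = Beta(16, 30).
Mode = (16−1)/(16+30−2) = 15/44 = 0.341.
Mean = 16/(16+30) = 16/46 = 0.348.
Difference = 0.348 − 0.341 = 0.007.
The posterior is right-skewed, so the mean exceeds the mode.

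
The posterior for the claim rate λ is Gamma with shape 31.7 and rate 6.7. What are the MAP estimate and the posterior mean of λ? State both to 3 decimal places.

Mode = (α−1)/β = 30.7/6.7 = 4.582.
Mean = α/β = 31.7/6.7 = 4.731.

λ_MAP = 4.582, E[λ|data] = 4.731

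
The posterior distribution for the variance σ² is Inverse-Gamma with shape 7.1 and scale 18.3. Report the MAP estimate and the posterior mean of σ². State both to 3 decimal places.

MAP: 2.259. Posterior mean: 3.000.

Mode = β/(α+1) = 18.3/8.1 = 2.259.
Mean = β/(α−1) = 18.3/6.1 = 3.000.
The mean is pulled above the mode by the posterior's right skew.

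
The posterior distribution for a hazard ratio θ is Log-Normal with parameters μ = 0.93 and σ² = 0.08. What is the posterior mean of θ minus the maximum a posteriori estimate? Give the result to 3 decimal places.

Mode = exp(μ − σ²) = exp(0.85) = 2.340.
Mean = exp(μ + σ²/2) = exp(0.970) = 2.638.
Difference = 2.638 − 2.340 = 0.298.
Right-skewed posterior ⇒ mode < mean.

0.298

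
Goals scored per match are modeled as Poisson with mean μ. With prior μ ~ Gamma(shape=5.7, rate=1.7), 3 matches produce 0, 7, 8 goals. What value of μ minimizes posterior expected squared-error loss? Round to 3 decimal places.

4.404

Σ counts = 15. Posterior: Gamma(shape = 5.7+15 = 20.7, rate = 1.7+3 = 4.7).
Mode = (α−1)/β = 19.7/4.7 = 4.191.
Mean = α/β = 20.7/4.7 = 4.404.
Squared-error loss ⇒ the optimal estimator is the posterior mean.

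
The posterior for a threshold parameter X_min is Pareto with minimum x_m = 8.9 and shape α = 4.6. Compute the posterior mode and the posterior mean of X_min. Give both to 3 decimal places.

MAP = 8.900, posterior mean = 11.372

The Pareto density is strictly decreasing on [x_m, ∞), so the mode is x_m = 8.900.
Mean = α·x_m/(α−1) = 4.6·8.9/3.6 = 11.372.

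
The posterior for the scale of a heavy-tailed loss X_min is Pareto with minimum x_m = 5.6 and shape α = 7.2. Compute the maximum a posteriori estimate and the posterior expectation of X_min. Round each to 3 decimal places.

MAP = 5.600; posterior mean = 6.503

The Pareto density is strictly decreasing on [x_m, ∞), so the mode is x_m = 5.600.
Mean = α·x_m/(α−1) = 7.2·5.6/6.2 = 6.503.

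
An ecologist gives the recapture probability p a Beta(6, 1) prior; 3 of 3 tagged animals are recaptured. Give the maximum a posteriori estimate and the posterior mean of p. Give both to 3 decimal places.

Posterior: Beta(6+3, 1+0) = Beta(9, 1).
Since β = 1 ≤ 1 and α > 1, the Beta density is monotone increasing on [0,1]; the mode is at 1.
Mean = 9/(9+1) = 0.900.
Left-skewed posterior ⇒ mean < mode.

MAP = 1.000, posterior mean = 0.900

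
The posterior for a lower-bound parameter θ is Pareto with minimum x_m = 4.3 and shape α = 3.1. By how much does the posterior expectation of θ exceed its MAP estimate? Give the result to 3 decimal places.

2.048

The Pareto density is strictly decreasing on [x_m, ∞), so the mode is x_m = 4.300.
Mean = α·x_m/(α−1) = 3.1·4.3/2.1 = 6.348.
Difference = 6.348 − 4.300 = 2.048.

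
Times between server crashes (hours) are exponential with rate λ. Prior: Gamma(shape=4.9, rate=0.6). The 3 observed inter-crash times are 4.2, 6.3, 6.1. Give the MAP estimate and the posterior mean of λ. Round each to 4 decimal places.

Σ times = 16.6. Posterior: Gamma(shape = 4.9+3 = 7.9, rate = 0.6+16.6 = 17.2).
Mode = (α−1)/β = 6.9/17.2 = 0.4012.
Mean = α/β = 7.9/17.2 = 0.4593.
Mean > mode: the posterior has a right tail.

MAP = 0.4012; posterior mean = 0.4593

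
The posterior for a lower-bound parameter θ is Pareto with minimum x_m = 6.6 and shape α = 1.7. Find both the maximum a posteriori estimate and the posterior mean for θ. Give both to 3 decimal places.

MAP: 6.600. Posterior mean: 16.029.

The Pareto density is strictly decreasing on [x_m, ∞), so the mode is x_m = 6.600.
Mean = α·x_m/(α−1) = 1.7·6.6/0.7 = 16.029.
The mean is pulled above the mode by the posterior's right skew.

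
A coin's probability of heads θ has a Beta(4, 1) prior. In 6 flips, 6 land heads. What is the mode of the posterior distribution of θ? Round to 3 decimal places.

Posterior: Beta(4+6, 1+0) = Beta(10, 1).
Since β = 1 ≤ 1 and α > 1, the Beta density is monotone increasing on [0,1]; the mode is at 1.
Mean = 10/(10+1) = 0.909.
This is the posterior mode — the MAP estimate.

1.000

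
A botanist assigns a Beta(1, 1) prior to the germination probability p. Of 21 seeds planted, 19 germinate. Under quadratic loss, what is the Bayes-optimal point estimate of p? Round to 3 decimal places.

Posterior: Beta(1+19, 1+2) = Beta(20, 3).
Mode = (20−1)/(20+3−2) = 19/21 = 0.905.
With a flat prior the MAP equals the MLE, 19/21.
Mean = 20/(20+3) = 20/23 = 0.870.
Quadratic loss ⇒ the optimal estimator is the posterior mean.

0.870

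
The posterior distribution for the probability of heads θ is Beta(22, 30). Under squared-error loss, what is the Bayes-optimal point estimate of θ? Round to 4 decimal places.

Mode = (22−1)/(22+30−2) = 21/50 = 0.4200.
Mean = 22/(22+30) = 22/52 = 0.4231.
Squared-error loss ⇒ the optimal estimator is the posterior mean.

0.4231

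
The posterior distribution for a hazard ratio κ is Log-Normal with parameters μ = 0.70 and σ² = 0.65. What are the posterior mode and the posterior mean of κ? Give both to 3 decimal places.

Mode = exp(μ − σ²) = exp(0.05) = 1.051.
Mean = exp(μ + σ²/2) = exp(1.025) = 2.787.

MAP = 1.051; posterior mean = 2.787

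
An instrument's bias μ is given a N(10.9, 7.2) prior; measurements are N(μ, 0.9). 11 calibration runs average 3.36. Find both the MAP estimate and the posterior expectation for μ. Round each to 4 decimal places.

Posterior for μ is Normal. Precision-weighted mean: (1/7.2·10.9 + 11/0.9·3.36) / (1/7.2 + 11/0.9) = 3.4447.
A Normal posterior is symmetric, so mode = mean.

MAP: 3.4447. Posterior mean: 3.4447.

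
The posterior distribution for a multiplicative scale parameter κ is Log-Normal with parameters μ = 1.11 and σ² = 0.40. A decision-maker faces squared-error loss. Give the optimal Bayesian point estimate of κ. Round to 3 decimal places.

Mode = exp(μ − σ²) = exp(0.71) = 2.034.
Mean = exp(μ + σ²/2) = exp(1.310) = 3.706.
Squared-error loss ⇒ the optimal estimator is the posterior mean.

3.706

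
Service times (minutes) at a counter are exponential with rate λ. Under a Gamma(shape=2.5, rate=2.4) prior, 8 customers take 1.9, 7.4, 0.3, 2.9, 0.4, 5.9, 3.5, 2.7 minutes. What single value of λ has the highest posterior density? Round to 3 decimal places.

Σ times = 25.0. Posterior: Gamma(shape = 2.5+8 = 10.5, rate = 2.4+25.0 = 27.4).
Mode = (α−1)/β = 9.5/27.4 = 0.347.
Mean = α/β = 10.5/27.4 = 0.383.
This is the posterior mode — the MAP estimate.

0.347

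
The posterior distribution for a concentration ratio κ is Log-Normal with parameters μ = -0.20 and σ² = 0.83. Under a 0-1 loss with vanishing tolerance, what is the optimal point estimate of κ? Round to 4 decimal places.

Mode = exp(μ − σ²) = exp(-1.03) = 0.3570.
Mean = exp(μ + σ²/2) = exp(0.215) = 1.2399.
This is the posterior mode — the MAP estimate.

0.3570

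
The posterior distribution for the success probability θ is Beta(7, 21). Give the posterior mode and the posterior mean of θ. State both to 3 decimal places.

MAP: 0.231. Posterior mean: 0.250.

Mode = (7−1)/(7+21−2) = 6/26 = 0.231.
Mean = 7/(7+21) = 7/28 = 0.250.
The posterior is right-skewed, so the mean exceeds the mode.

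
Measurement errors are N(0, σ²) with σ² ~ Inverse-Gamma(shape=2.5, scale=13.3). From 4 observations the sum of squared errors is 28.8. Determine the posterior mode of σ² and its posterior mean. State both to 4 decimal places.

Posterior: Inverse-Gamma(shape = 2.5+4/2 = 4.5, scale = 13.3+28.8/2 = 27.7).
Mode = β/(α+1) = 27.7/5.5 = 5.0364.
Mean = β/(α−1) = 27.7/3.5 = 7.9143.
Mean > mode: the posterior has a right tail.

MAP = 5.0364; posterior mean = 7.9143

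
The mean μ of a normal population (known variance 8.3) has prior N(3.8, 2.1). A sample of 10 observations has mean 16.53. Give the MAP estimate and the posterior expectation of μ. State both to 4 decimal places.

Posterior for μ is Normal. Precision-weighted mean: (1/2.1·3.8 + 10/8.3·16.53) / (1/2.1 + 10/8.3) = 12.9239.
A Normal posterior is symmetric, so mode = mean.

μ_MAP = 12.9239, E[μ|data] = 12.9239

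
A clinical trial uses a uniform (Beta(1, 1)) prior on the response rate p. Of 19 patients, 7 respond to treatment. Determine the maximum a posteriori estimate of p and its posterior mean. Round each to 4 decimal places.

MAP = 0.3684; posterior mean = 0.3810

Posterior: Beta(1+7, 1+12) = Beta(8, 13).
Mode = (8−1)/(8+13−2) = 7/19 = 0.3684.
With a flat prior the MAP equals the MLE, 7/19.
Mean = 8/(8+13) = 8/21 = 0.3810.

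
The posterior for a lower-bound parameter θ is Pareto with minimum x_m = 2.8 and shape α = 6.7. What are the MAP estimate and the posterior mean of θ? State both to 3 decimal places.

MAP = 2.800, posterior mean = 3.291

The Pareto density is strictly decreasing on [x_m, ∞), so the mode is x_m = 2.800.
Mean = α·x_m/(α−1) = 6.7·2.8/5.7 = 3.291.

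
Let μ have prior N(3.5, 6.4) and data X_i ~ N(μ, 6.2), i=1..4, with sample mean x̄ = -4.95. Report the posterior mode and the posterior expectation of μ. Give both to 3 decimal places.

MAP = -3.303, posterior mean = -3.303

Posterior for μ is Normal. Precision-weighted mean: (1/6.4·3.5 + 4/6.2·-4.95) / (1/6.4 + 4/6.2) = -3.303.
A Normal posterior is symmetric, so mode = mean.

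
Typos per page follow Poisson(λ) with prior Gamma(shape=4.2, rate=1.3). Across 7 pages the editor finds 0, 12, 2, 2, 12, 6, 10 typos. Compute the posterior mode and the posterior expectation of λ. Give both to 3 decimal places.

Σ counts = 44. Posterior: Gamma(shape = 4.2+44 = 48.2, rate = 1.3+7 = 8.3).
Mode = (α−1)/β = 47.2/8.3 = 5.687.
Mean = α/β = 48.2/8.3 = 5.807.
Right-skewed posterior ⇒ mode < mean.

MAP = 5.687; posterior mean = 5.807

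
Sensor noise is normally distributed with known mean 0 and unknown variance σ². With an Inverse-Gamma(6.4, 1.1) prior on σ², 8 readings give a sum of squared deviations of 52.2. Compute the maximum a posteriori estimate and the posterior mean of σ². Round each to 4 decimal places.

Posterior: Inverse-Gamma(shape = 6.4+8/2 = 10.4, scale = 1.1+52.2/2 = 27.2).
Mode = β/(α+1) = 27.2/11.4 = 2.3860.
Mean = β/(α−1) = 27.2/9.4 = 2.8936.

MAP: 2.3860. Posterior mean: 2.8936.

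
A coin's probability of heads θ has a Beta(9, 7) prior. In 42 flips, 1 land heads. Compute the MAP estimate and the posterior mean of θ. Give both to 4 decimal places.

MAP = 0.1607; posterior mean = 0.1724

Posterior: Beta(9+1, 7+41) = Beta(10, 48).
Mode = (10−1)/(10+48−2) = 9/56 = 0.1607.
Mean = 10/(10+48) = 10/58 = 0.1724.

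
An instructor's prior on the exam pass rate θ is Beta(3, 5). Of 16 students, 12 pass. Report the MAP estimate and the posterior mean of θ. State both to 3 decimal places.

MAP = 0.636, posterior mean = 0.625

Posterior: Beta(3+12, 5+4) = Beta(15, 9).
Mode = (15−1)/(15+9−2) = 14/22 = 0.636.
Mean = 15/(15+9) = 15/24 = 0.625.
The posterior is left-skewed, so the mode exceeds the mean.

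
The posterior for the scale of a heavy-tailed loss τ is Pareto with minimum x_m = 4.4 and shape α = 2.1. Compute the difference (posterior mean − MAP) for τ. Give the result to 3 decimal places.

The Pareto density is strictly decreasing on [x_m, ∞), so the mode is x_m = 4.400.
Mean = α·x_m/(α−1) = 2.1·4.4/1.1 = 8.400.
Difference = 8.400 − 4.400 = 4.000.
The posterior is right-skewed, so the mean exceeds the mode.

4.000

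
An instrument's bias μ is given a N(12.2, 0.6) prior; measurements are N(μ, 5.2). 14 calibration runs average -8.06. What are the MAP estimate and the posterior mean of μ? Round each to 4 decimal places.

MAP = -0.3135; posterior mean = -0.3135

Posterior for μ is Normal. Precision-weighted mean: (1/0.6·12.2 + 14/5.2·-8.06) / (1/0.6 + 14/5.2) = -0.3135.
A Normal posterior is symmetric, so mode = mean.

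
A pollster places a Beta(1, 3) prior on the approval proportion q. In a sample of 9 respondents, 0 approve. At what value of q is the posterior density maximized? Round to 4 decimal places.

Posterior: Beta(1+0, 3+9) = Beta(1, 12).
Since α = 1 ≤ 1 and β > 1, the Beta density is monotone decreasing on [0,1]; the mode is at 0.
Mean = 1/(1+12) = 0.0769.
This is the posterior mode — the MAP estimate.

0.0000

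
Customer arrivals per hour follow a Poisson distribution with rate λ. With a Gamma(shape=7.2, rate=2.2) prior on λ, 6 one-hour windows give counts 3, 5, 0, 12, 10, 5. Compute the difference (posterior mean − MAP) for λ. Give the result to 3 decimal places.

Σ counts = 35. Posterior: Gamma(shape = 7.2+35 = 42.2, rate = 2.2+6 = 8.2).
Mode = (α−1)/β = 41.2/8.2 = 5.024.
Mean = α/β = 42.2/8.2 = 5.146.
Difference = 5.146 − 5.024 = 0.122.
Right-skewed posterior ⇒ mode < mean.

0.122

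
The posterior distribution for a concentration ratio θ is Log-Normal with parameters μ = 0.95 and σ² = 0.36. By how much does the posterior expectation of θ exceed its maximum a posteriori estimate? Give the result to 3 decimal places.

1.292

Mode = exp(μ − σ²) = exp(0.59) = 1.804.
Mean = exp(μ + σ²/2) = exp(1.130) = 3.096.
Difference = 3.096 − 1.804 = 1.292.
Mean > mode: the posterior has a right tail.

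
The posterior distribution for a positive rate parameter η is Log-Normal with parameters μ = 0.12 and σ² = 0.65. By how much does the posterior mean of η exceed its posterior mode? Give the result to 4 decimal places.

Mode = exp(μ − σ²) = exp(-0.53) = 0.5886.
Mean = exp(μ + σ²/2) = exp(0.445) = 1.5605.
Difference = 1.5605 − 0.5886 = 0.9719.

0.9719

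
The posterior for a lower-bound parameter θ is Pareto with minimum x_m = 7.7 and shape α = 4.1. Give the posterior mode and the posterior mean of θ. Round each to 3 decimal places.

MAP: 7.700. Posterior mean: 10.184.

The Pareto density is strictly decreasing on [x_m, ∞), so the mode is x_m = 7.700.
Mean = α·x_m/(α−1) = 4.1·7.7/3.1 = 10.184.
The posterior is right-skewed, so the mean exceeds the mode.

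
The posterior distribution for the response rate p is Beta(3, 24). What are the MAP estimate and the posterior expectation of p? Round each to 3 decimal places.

MAP = 0.080, posterior mean = 0.111

Mode = (3−1)/(3+24−2) = 2/25 = 0.080.
Mean = 3/(3+24) = 3/27 = 0.111.
The posterior is right-skewed, so the mean exceeds the mode.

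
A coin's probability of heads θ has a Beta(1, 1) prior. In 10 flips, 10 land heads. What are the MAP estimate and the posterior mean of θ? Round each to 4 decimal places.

θ_MAP = 1.0000, E[θ|data] = 0.9167

Posterior: Beta(1+10, 1+0) = Beta(11, 1).
Since β = 1 ≤ 1 and α > 1, the Beta density is monotone increasing on [0,1]; the mode is at 1.
Mean = 11/(11+1) = 0.9167.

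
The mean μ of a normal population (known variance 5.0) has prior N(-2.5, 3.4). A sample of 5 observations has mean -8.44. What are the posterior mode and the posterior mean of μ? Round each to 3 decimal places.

Posterior for μ is Normal. Precision-weighted mean: (1/3.4·-2.5 + 5/5.0·-8.44) / (1/3.4 + 5/5.0) = -7.090.
A Normal posterior is symmetric, so mode = mean.

MAP = -7.090, posterior mean = -7.090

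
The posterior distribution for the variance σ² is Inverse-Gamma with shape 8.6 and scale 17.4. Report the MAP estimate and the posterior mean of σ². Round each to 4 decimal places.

Mode = β/(α+1) = 17.4/9.6 = 1.8125.
Mean = β/(α−1) = 17.4/7.6 = 2.2895.
Right-skewed posterior ⇒ mode < mean.

MAP estimate = 1.8125, posterior mean = 2.2895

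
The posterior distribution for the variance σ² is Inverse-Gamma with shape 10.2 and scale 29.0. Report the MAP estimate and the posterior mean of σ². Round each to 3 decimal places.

MAP = 2.589; posterior mean = 3.152

Mode = β/(α+1) = 29.0/11.2 = 2.589.
Mean = β/(α−1) = 29.0/9.2 = 3.152.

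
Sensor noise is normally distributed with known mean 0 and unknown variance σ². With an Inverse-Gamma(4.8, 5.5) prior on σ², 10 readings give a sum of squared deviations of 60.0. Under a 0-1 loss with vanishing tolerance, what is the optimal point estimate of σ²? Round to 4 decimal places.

3.2870

Posterior: Inverse-Gamma(shape = 4.8+10/2 = 9.8, scale = 5.5+60.0/2 = 35.5).
Mode = β/(α+1) = 35.5/10.8 = 3.2870.
Mean = β/(α−1) = 35.5/8.8 = 4.0341.
This is the posterior mode — the MAP estimate.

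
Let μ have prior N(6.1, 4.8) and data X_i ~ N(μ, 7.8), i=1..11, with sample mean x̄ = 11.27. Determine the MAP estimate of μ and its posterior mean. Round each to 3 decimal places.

MAP estimate = 10.605, posterior mean = 10.605

Posterior for μ is Normal. Precision-weighted mean: (1/4.8·6.1 + 11/7.8·11.27) / (1/4.8 + 11/7.8) = 10.605.
A Normal posterior is symmetric, so mode = mean.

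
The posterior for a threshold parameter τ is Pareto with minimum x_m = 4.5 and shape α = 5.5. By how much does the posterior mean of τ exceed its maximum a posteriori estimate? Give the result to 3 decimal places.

The Pareto density is strictly decreasing on [x_m, ∞), so the mode is x_m = 4.500.
Mean = α·x_m/(α−1) = 5.5·4.5/4.5 = 5.500.
Difference = 5.500 − 4.500 = 1.000.
Mean > mode: the posterior has a right tail.

1.000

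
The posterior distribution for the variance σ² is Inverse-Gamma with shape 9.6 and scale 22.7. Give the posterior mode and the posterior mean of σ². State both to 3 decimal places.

MAP: 2.142. Posterior mean: 2.640.

Mode = β/(α+1) = 22.7/10.6 = 2.142.
Mean = β/(α−1) = 22.7/8.6 = 2.640.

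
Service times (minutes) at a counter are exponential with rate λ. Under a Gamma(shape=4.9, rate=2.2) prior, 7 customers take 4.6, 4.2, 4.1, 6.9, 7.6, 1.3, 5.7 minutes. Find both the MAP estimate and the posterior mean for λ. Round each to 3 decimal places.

MAP estimate = 0.298, posterior mean = 0.325

Σ times = 34.4. Posterior: Gamma(shape = 4.9+7 = 11.9, rate = 2.2+34.4 = 36.6).
Mode = (α−1)/β = 10.9/36.6 = 0.298.
Mean = α/β = 11.9/36.6 = 0.325.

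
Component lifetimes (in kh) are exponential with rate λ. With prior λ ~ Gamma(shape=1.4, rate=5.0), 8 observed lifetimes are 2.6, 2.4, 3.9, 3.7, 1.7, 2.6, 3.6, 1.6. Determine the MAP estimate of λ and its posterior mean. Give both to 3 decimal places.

MAP = 0.310; posterior mean = 0.347

Σ times = 22.1. Posterior: Gamma(shape = 1.4+8 = 9.4, rate = 5.0+22.1 = 27.1).
Mode = (α−1)/β = 8.4/27.1 = 0.310.
Mean = α/β = 9.4/27.1 = 0.347.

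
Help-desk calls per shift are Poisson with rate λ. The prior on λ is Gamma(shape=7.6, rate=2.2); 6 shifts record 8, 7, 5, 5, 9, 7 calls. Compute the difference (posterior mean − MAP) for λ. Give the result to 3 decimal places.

0.122

Σ counts = 41. Posterior: Gamma(shape = 7.6+41 = 48.6, rate = 2.2+6 = 8.2).
Mode = (α−1)/β = 47.6/8.2 = 5.805.
Mean = α/β = 48.6/8.2 = 5.927.
Difference = 5.927 − 5.805 = 0.122.
Right-skewed posterior ⇒ mode < mean.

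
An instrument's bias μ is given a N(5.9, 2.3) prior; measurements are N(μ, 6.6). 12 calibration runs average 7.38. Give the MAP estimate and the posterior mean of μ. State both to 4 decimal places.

Posterior for μ is Normal. Precision-weighted mean: (1/2.3·5.9 + 12/6.6·7.38) / (1/2.3 + 12/6.6) = 7.0944.
A Normal posterior is symmetric, so mode = mean.

MAP = 7.0944, posterior mean = 7.0944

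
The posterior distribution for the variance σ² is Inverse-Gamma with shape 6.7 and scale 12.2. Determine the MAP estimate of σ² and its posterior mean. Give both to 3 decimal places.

Mode = β/(α+1) = 12.2/7.7 = 1.584.
Mean = β/(α−1) = 12.2/5.7 = 2.140.

MAP = 1.584, posterior mean = 2.140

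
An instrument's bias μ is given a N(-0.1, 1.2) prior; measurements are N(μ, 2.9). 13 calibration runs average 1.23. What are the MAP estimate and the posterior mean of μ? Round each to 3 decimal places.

Posterior for μ is Normal. Precision-weighted mean: (1/1.2·-0.1 + 13/2.9·1.23) / (1/1.2 + 13/2.9) = 1.022.
A Normal posterior is symmetric, so mode = mean.

MAP = 1.022, posterior mean = 1.022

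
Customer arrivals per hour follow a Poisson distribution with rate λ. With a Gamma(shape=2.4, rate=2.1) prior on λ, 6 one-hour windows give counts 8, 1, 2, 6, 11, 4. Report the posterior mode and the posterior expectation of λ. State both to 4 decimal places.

Σ counts = 32. Posterior: Gamma(shape = 2.4+32 = 34.4, rate = 2.1+6 = 8.1).
Mode = (α−1)/β = 33.4/8.1 = 4.1235.
Mean = α/β = 34.4/8.1 = 4.2469.

MAP = 4.1235, posterior mean = 4.2469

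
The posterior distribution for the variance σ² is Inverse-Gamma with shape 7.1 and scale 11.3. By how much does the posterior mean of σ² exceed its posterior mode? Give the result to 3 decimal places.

0.457

Mode = β/(α+1) = 11.3/8.1 = 1.395.
Mean = β/(α−1) = 11.3/6.1 = 1.852.
Difference = 1.852 − 1.395 = 0.457.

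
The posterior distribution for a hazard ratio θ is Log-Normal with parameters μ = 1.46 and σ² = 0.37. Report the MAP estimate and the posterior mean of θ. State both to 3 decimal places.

Mode = exp(μ − σ²) = exp(1.09) = 2.974.
Mean = exp(μ + σ²/2) = exp(1.645) = 5.181.
Right-skewed posterior ⇒ mode < mean.

MAP: 2.974. Posterior mean: 5.181.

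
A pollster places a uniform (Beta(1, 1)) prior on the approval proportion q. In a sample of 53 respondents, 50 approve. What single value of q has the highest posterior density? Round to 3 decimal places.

Posterior: Beta(1+50, 1+3) = Beta(51, 4).
Mode = (51−1)/(51+4−2) = 50/53 = 0.943.
With a flat prior the MAP equals the MLE, 50/53.
Mean = 51/(51+4) = 51/55 = 0.927.
This is the posterior mode — the MAP estimate.

0.943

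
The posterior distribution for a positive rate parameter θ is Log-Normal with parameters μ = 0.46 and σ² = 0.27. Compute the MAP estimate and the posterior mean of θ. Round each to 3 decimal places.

Mode = exp(μ − σ²) = exp(0.19) = 1.209.
Mean = exp(μ + σ²/2) = exp(0.595) = 1.813.

MAP = 1.209; posterior mean = 1.813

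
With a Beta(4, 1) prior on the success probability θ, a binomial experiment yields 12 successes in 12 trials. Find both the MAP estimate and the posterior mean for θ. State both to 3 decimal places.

Posterior: Beta(4+12, 1+0) = Beta(16, 1).
Since β = 1 ≤ 1 and α > 1, the Beta density is monotone increasing on [0,1]; the mode is at 1.
Mean = 16/(16+1) = 0.941.

θ_MAP = 1.000, E[θ|data] = 0.941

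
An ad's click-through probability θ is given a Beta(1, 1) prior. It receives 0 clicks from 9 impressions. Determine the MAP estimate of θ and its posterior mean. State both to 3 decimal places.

θ_MAP = 0.000, E[θ|data] = 0.091

Posterior: Beta(1+0, 1+9) = Beta(1, 10).
Since α = 1 ≤ 1 and β > 1, the Beta density is monotone decreasing on [0,1]; the mode is at 0.
Mean = 1/(1+10) = 0.091.
The posterior is right-skewed, so the mean exceeds the mode.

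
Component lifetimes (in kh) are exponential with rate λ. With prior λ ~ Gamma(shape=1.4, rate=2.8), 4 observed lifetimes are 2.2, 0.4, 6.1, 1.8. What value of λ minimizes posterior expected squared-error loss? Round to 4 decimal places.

Σ times = 10.5. Posterior: Gamma(shape = 1.4+4 = 5.4, rate = 2.8+10.5 = 13.3).
Mode = (α−1)/β = 4.4/13.3 = 0.3308.
Mean = α/β = 5.4/13.3 = 0.4060.
Squared-error loss ⇒ the optimal estimator is the posterior mean.

0.4060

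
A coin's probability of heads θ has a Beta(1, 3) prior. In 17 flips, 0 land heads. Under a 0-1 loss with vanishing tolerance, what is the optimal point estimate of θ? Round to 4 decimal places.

0.0000

Posterior: Beta(1+0, 3+17) = Beta(1, 20).
Since α = 1 ≤ 1 and β > 1, the Beta density is monotone decreasing on [0,1]; the mode is at 0.
Mean = 1/(1+20) = 0.0476.
This is the posterior mode — the MAP estimate.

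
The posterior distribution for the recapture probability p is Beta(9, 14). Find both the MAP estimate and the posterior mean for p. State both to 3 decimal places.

MAP: 0.381. Posterior mean: 0.391.

Mode = (9−1)/(9+14−2) = 8/21 = 0.381.
Mean = 9/(9+14) = 9/23 = 0.391.
The posterior is right-skewed, so the mean exceeds the mode.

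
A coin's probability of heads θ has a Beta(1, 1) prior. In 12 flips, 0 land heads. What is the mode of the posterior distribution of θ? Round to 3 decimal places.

0.000

Posterior: Beta(1+0, 1+12) = Beta(1, 13).
Since α = 1 ≤ 1 and β > 1, the Beta density is monotone decreasing on [0,1]; the mode is at 0.
Mean = 1/(1+13) = 0.071.
This is the posterior mode — the MAP estimate.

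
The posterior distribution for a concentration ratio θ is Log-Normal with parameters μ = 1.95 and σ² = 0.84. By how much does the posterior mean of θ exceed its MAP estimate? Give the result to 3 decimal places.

Mode = exp(μ − σ²) = exp(1.11) = 3.034.
Mean = exp(μ + σ²/2) = exp(2.370) = 10.697.
Difference = 10.697 − 3.034 = 7.663.
Mean > mode: the posterior has a right tail.

7.663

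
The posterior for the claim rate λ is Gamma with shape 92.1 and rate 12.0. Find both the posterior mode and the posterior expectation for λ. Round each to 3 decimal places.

Mode = (α−1)/β = 91.1/12.0 = 7.592.
Mean = α/β = 92.1/12.0 = 7.675.
Right-skewed posterior ⇒ mode < mean.

MAP = 7.592; posterior mean = 7.675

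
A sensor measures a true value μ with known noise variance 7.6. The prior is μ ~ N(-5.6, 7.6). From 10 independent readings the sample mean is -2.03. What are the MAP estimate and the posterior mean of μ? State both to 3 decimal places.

μ_MAP = -2.355, E[μ|data] = -2.355

Posterior for μ is Normal. Precision-weighted mean: (1/7.6·-5.6 + 10/7.6·-2.03) / (1/7.6 + 10/7.6) = -2.355.
A Normal posterior is symmetric, so mode = mean.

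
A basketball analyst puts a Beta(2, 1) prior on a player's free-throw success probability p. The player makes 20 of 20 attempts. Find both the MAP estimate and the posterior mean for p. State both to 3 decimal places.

MAP: 1.000. Posterior mean: 0.957.

Posterior: Beta(2+20, 1+0) = Beta(22, 1).
Since β = 1 ≤ 1 and α > 1, the Beta density is monotone increasing on [0,1]; the mode is at 1.
Mean = 22/(22+1) = 0.957.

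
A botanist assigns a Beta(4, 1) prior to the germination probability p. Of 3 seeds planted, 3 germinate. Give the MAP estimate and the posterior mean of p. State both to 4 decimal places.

Posterior: Beta(4+3, 1+0) = Beta(7, 1).
Since β = 1 ≤ 1 and α > 1, the Beta density is monotone increasing on [0,1]; the mode is at 1.
Mean = 7/(7+1) = 0.8750.
Left-skewed posterior ⇒ mean < mode.

p_MAP = 1.0000, E[p|data] = 0.8750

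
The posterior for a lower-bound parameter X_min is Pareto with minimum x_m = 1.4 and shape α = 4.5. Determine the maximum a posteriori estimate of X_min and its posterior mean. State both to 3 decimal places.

X_min_MAP = 1.400, E[X_min|data] = 1.800

The Pareto density is strictly decreasing on [x_m, ∞), so the mode is x_m = 1.400.
Mean = α·x_m/(α−1) = 4.5·1.4/3.5 = 1.800.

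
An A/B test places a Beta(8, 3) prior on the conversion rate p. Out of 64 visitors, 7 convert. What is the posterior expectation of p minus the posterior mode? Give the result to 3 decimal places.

0.008

Posterior: Beta(8+7, 3+57) = Beta(15, 60).
Mode = (15−1)/(15+60−2) = 14/73 = 0.192.
Mean = 15/(15+60) = 15/75 = 0.200.
Difference = 0.200 − 0.192 = 0.008.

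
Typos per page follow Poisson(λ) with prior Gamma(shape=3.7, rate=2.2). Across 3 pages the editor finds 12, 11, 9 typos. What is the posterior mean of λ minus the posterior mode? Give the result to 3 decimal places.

0.192

Σ counts = 32. Posterior: Gamma(shape = 3.7+32 = 35.7, rate = 2.2+3 = 5.2).
Mode = (α−1)/β = 34.7/5.2 = 6.673.
Mean = α/β = 35.7/5.2 = 6.865.
Difference = 6.865 − 6.673 = 0.192.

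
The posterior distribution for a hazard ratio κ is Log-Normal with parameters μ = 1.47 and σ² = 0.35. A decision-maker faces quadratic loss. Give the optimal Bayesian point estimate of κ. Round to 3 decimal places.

Mode = exp(μ − σ²) = exp(1.12) = 3.065.
Mean = exp(μ + σ²/2) = exp(1.645) = 5.181.
Quadratic loss ⇒ the optimal estimator is the posterior mean.

5.181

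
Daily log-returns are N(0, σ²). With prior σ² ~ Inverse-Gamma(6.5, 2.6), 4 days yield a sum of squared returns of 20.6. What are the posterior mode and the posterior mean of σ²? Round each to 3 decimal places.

MAP: 1.358. Posterior mean: 1.720.

Posterior: Inverse-Gamma(shape = 6.5+4/2 = 8.5, scale = 2.6+20.6/2 = 12.9).
Mode = β/(α+1) = 12.9/9.5 = 1.358.
Mean = β/(α−1) = 12.9/7.5 = 1.720.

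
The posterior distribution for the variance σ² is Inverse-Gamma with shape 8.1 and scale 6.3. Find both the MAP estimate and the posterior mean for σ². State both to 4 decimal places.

MAP: 0.6923. Posterior mean: 0.8873.

Mode = β/(α+1) = 6.3/9.1 = 0.6923.
Mean = β/(α−1) = 6.3/7.1 = 0.8873.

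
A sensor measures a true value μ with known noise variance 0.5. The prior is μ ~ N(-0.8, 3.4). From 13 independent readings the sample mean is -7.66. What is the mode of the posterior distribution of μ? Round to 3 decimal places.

-7.583

Posterior for μ is Normal. Precision-weighted mean: (1/3.4·-0.8 + 13/0.5·-7.66) / (1/3.4 + 13/0.5) = -7.583.
A Normal posterior is symmetric, so mode = mean.
This is the posterior mode — the MAP estimate.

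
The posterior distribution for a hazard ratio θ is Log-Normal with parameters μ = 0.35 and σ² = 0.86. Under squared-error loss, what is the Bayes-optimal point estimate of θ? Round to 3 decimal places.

Mode = exp(μ − σ²) = exp(-0.51) = 0.600.
Mean = exp(μ + σ²/2) = exp(0.780) = 2.181.
Squared-error loss ⇒ the optimal estimator is the posterior mean.

2.181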